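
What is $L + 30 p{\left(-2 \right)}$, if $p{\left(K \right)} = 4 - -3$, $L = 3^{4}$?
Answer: $291$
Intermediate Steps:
$L = 81$
$p{\left(K \right)} = 7$ ($p{\left(K \right)} = 4 + 3 = 7$)
$L + 30 p{\left(-2 \right)} = 81 + 30 \cdot 7 = 81 + 210 = 291$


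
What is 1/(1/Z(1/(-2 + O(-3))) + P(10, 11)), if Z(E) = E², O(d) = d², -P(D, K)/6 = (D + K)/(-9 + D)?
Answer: -1/77 ≈ -0.012987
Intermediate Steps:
P(D, K) = -6*(D + K)/(-9 + D)
1/(1/Z(1/(-2 + O(-3))) + P(10, 11)) = 1/(1/((1/(-2 + (-3)²))²) + 6*(-1*10 - 1*11)/(-9 + 10)) = 1/(1/((1/(-2 + 9))²) + 6*(-10 - 11)/1) = 1/(1/((1/7)²) + 6*1*(-21)) = 1/(1/((⅐)²) - 126) = 1/(1/(1/49) - 126) = 1/(49 - 126) = 1/(-77) = -1/77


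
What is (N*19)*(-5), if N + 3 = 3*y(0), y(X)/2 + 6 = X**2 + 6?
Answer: 285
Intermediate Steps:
y(X) = 2*X**2 (y(X) = -12 + 2*(X**2 + 6) = -12 + 2*(6 + X**2) = -12 + (12 + 2*X**2) = 2*X**2)
N = -3 (N = -3 + 3*(2*0**2) = -3 + 3*(2*0) = -3 + 3*0 = -3 + 0 = -3)
(N*19)*(-5) = -3*19*(-5) = -57*(-5) = 285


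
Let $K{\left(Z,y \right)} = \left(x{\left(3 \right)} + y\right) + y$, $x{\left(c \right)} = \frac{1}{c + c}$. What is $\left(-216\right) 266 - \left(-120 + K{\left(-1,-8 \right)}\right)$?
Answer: $- \frac{343921}{6} \approx -57320.0$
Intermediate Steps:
$x{\left(c \right)} = \frac{1}{2 c}$
$K{\left(Z,y \right)} = \frac{1}{6} + 2 y$ ($K{\left(Z,y \right)} = \left(\frac{1}{2 \cdot 3} + y\right) + y = \left(\frac{1}{2} \cdot \frac{1}{3} + y\right) + y = \left(\frac{1}{6} + y\right) + y = \frac{1}{6} + 2 y$)
$\left(-216\right) 266 - \left(-120 + K{\left(-1,-8 \right)}\right) = \left(-216\right) 266 + \left(120 - \left(\frac{1}{6} + 2 \left(-8\right)\right)\right) = -57456 + \left(120 - \left(\frac{1}{6} - 16\right)\right) = -57456 + \left(120 - - \frac{95}{6}\right) = -57456 + \left(120 + \frac{95}{6}\right) = -57456 + \frac{815}{6} = - \frac{343921}{6}$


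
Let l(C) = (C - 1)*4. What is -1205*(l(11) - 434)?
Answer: 474770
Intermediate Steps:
l(C) = -4 + 4*C (l(C) = (-1 + C)*4 = -4 + 4*C)
-1205*(l(11) - 434) = -1205*((-4 + 4*11) - 434) = -1205*((-4 + 44) - 434) = -1205*(40 - 434) = -1205*(-394) = 474770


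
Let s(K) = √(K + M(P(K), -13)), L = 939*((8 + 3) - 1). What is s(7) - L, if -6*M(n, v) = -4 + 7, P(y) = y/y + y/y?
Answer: -9390 + √26/2 ≈ -9387.5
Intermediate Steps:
P(y) = 2 (P(y) = 1 + 1 = 2)
M(n, v) = -½ (M(n, v) = -(-4 + 7)/6 = -⅙*3 = -½)
L = 9390 (L = 939*(11 - 1) = 939*10 = 9390)
s(K) = √(-½ + K) (s(K) = √(K - ½) = √(-½ + K))
s(7) - L = √(-2 + 4*7)/2 - 1*9390 = √(-2 + 28)/2 - 9390 = √26/2 - 9390 = -9390 + √26/2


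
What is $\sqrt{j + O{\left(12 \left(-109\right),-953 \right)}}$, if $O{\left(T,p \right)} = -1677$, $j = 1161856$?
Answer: $\sqrt{1160179} \approx 1077.1$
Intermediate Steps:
$\sqrt{j + O{\left(12 \left(-109\right),-953 \right)}} = \sqrt{1161856 - 1677} = \sqrt{1160179}$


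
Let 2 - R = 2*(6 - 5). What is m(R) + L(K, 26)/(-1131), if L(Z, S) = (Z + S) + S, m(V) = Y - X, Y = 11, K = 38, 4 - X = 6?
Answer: 4871/377 ≈ 12.920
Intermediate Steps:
X = -2 (X = 4 - 1*6 = 4 - 6 = -2)
R = 0 (R = 2 - 2*(6 - 5) = 2 - 2 = 0)
m(V) = 13 (m(V) = 11 - 1*(-2) = 11 + 2 = 13)
L(Z, S) = Z + 2*S (L(Z, S) = (S + Z) + S = Z + 2*S)
m(R) + L(K, 26)/(-1131) = 13 + (38 + 2*26)/(-1131) = 13 + (38 + 52)*(-1/1131) = 13 + 90*(-1/1131) = 13 - 30/377 = 4871/377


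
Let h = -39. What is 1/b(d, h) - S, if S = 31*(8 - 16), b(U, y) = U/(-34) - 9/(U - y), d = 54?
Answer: 219697/888 ≈ 247.41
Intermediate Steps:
b(U, y) = -9/(U - y) - U/34 (b(U, y) = U*(-1/34) - 9/(U - y) = -U/34 - 9/(U - y) = -9/(U - y) - U/34)
S = -248 (S = 31*(-8) = -248)
1/b(d, h) - S = 1/((-306 - 1*54² + 54*(-39))/(34*(54 - 1*(-39)))) - 1*(-248) = 1/((-306 - 1*2916 - 2106)/(34*(54 + 39))) + 248 = 1/((1/34)*(-306 - 2916 - 2106)/93) + 248 = 1/((1/34)*(1/93)*(-5328)) + 248 = 1/(-888/527) + 248 = -527/888 + 248 = 219697/888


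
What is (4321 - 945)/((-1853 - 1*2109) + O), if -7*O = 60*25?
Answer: -11816/14617 ≈ -0.80837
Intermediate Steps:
O = -1500/7 (O = -60*25/7 = -⅐*1500 = -1500/7 ≈ -214.29)
(4321 - 945)/((-1853 - 1*2109) + O) = (4321 - 945)/((-1853 - 1*2109) - 1500/7) = 3376/((-1853 - 2109) - 1500/7) = 3376/(-3962 - 1500/7) = 3376/(-29234/7) = 3376*(-7/29234) = -11816/14617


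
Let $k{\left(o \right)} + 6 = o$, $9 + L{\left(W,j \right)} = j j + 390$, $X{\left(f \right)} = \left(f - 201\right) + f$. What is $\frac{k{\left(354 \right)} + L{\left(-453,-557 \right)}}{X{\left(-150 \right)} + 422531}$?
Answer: $\frac{155489}{211015} \approx 0.73686$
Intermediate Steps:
$X{\left(f \right)} = -201 + 2 f$ ($X{\left(f \right)} = \left(-201 + f\right) + f = -201 + 2 f$)
$L{\left(W,j \right)} = 381 + j^{2}$ ($L{\left(W,j \right)} = -9 + \left(j j + 390\right) = -9 + \left(j^{2} + 390\right) = -9 + \left(390 + j^{2}\right) = 381 + j^{2}$)
$k{\left(o \right)} = -6 + o$
$\frac{k{\left(354 \right)} + L{\left(-453,-557 \right)}}{X{\left(-150 \right)} + 422531} = \frac{\left(-6 + 354\right) + \left(381 + \left(-557\right)^{2}\right)}{\left(-201 + 2 \left(-150\right)\right) + 422531} = \frac{348 + \left(381 + 310249\right)}{\left(-201 - 300\right) + 422531} = \frac{348 + 310630}{-501 + 422531} = \frac{310978}{422030} = 310978 \cdot \frac{1}{422030} = \frac{155489}{211015}$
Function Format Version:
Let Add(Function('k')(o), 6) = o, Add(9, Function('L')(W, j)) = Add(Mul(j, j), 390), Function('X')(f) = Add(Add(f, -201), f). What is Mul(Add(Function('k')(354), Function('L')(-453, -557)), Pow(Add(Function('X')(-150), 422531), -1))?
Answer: Rational(155489, 211015) ≈ 0.73686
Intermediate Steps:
Function('X')(f) = Add(-201, Mul(2, f)) (Function('X')(f) = Add(Add(-201, f), f) = Add(-201, Mul(2, f)))
Function('L')(W, j) = Add(381, Pow(j, 2)) (Function('L')(W, j) = Add(-9, Add(Mul(j, j), 390)) = Add(-9, Add(Pow(j, 2), 390)) = Add(-9, Add(390, Pow(j, 2))) = Add(381, Pow(j, 2)))
Function('k')(o) = Add(-6, o)
Mul(Add(Function('k')(354), Function('L')(-453, -557)), Pow(Add(Function('X')(-150), 422531), -1)) = Mul(Add(Add(-6, 354), Add(381, Pow(-557, 2))), Pow(Add(Add(-201, Mul(2, -150)), 422531), -1)) = Mul(Add(348, Add(381, 310249)), Pow(Add(Add(-201, -300), 422531), -1)) = Mul(Add(348, 310630), Pow(Add(-501, 422531), -1)) = Mul(310978, Pow(422030, -1)) = Mul(310978, Rational(1, 422030)) = Rational(155489, 211015)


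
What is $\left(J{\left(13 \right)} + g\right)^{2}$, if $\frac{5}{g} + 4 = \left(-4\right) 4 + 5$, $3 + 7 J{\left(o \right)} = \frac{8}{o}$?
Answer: $\frac{33856}{74529} \approx 0.45427$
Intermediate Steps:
$J{\left(o \right)} = - \frac{3}{7} + \frac{8}{7 o}$ ($J{\left(o \right)} = - \frac{3}{7} + \frac{8 \frac{1}{o}}{7} = - \frac{3}{7} + \frac{8}{7 o}$)
$g = - \frac{1}{3}$ ($g = \frac{5}{-4 + \left(\left(-4\right) 4 + 5\right)} = \frac{5}{-4 + \left(-16 + 5\right)} = \frac{5}{-4 - 11} = \frac{5}{-15} = 5 \left(- \frac{1}{15}\right) = - \frac{1}{3} \approx -0.33333$)
$\left(J{\left(13 \right)} + g\right)^{2} = \left(\frac{8 - 39}{7 \cdot 13} - \frac{1}{3}\right)^{2} = \left(\frac{1}{7} \cdot \frac{1}{13} \left(8 - 39\right) - \frac{1}{3}\right)^{2} = \left(\frac{1}{7} \cdot \frac{1}{13} \left(-31\right) - \frac{1}{3}\right)^{2} = \left(- \frac{31}{91} - \frac{1}{3}\right)^{2} = \left(- \frac{184}{273}\right)^{2} = \frac{33856}{74529}$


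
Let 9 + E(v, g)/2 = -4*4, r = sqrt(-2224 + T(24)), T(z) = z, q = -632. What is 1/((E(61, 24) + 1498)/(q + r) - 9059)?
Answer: -454903369/4122006158987 + 1810*I*sqrt(22)/4122006158987 ≈ -0.00011036 + 2.0596e-9*I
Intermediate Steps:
r = 10*I*sqrt(22) (r = sqrt(-2224 + 24) = sqrt(-2200) = 10*I*sqrt(22) ≈ 46.904*I)
E(v, g) = -50 (E(v, g) = -18 + 2*(-4*4) = -18 + 2*(-16) = -18 - 32 = -50)
1/((E(61, 24) + 1498)/(q + r) - 9059) = 1/((-50 + 1498)/(-632 + 10*I*sqrt(22)) - 9059) = 1/(1448/(-632 + 10*I*sqrt(22)) - 9059) = 1/(-9059 + 1448/(-632 + 10*I*sqrt(22)))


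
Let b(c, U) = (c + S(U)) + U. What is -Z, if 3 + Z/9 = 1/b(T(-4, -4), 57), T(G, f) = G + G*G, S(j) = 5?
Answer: 1989/74 ≈ 26.878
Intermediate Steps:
T(G, f) = G + G²
b(c, U) = 5 + U + c (b(c, U) = (c + 5) + U = (5 + c) + U = 5 + U + c)
Z = -1989/74 (Z = -27 + 9/(5 + 57 - 4*(1 - 4)) = -27 + 9/(5 + 57 - 4*(-3)) = -27 + 9/(5 + 57 + 12) = -27 + 9/74 = -1989/74 ≈ -26.878)
-Z = -1*(-1989/74) = 1989/74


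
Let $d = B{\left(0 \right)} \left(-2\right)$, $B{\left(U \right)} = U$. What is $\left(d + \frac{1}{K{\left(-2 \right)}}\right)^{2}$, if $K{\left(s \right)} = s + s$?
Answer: $\frac{1}{16} \approx 0.0625$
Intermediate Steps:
$K{\left(s \right)} = 2 s$
$d = 0$ ($d = 0 \left(-2\right) = 0$)
$\left(d + \frac{1}{K{\left(-2 \right)}}\right)^{2} = \left(0 + \frac{1}{2 \left(-2\right)}\right)^{2} = \left(0 + \frac{1}{-4}\right)^{2} = \left(0 - \frac{1}{4}\right)^{2} = \left(- \frac{1}{4}\right)^{2} = \frac{1}{16}$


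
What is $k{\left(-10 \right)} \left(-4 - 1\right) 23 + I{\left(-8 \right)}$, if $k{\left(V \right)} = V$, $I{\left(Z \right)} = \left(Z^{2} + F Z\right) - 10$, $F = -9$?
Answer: $1276$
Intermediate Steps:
$I{\left(Z \right)} = -10 + Z^{2} - 9 Z$ ($I{\left(Z \right)} = \left(Z^{2} - 9 Z\right) - 10 = -10 + Z^{2} - 9 Z$)
$k{\left(-10 \right)} \left(-4 - 1\right) 23 + I{\left(-8 \right)} = - 10 \left(-4 - 1\right) 23 - \left(-62 - 64\right) = - 10 \left(-4 - 1\right) 23 + \left(-10 + 64 + 72\right) = - 10 \left(\left(-5\right) 23\right) + 126 = \left(-10\right) \left(-115\right) + 126 = 1150 + 126 = 1276$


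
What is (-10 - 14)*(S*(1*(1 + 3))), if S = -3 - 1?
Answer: 384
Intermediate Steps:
S = -4
(-10 - 14)*(S*(1*(1 + 3))) = (-10 - 14)*(-4*(1 + 3)) = -(-96)*1*4 = -(-96)*4 = -24*(-16) = 384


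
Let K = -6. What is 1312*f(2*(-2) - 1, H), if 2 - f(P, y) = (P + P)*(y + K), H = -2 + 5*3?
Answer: 94464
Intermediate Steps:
H = 13 (H = -2 + 15 = 13)
f(P, y) = 2 - 2*P*(-6 + y) (f(P, y) = 2 - (P + P)*(y - 6) = 2 - 2*P*(-6 + y))
1312*f(2*(-2) - 1, H) = 1312*(2 + 12*(2*(-2) - 1) - 2*(2*(-2) - 1)*13) = 1312*(2 + 12*(-4 - 1) - 2*(-4 - 1)*13) = 1312*(2 + 12*(-5) - 2*(-5)*13) = 1312*(2 - 60 + 130) = 1312*72 = 94464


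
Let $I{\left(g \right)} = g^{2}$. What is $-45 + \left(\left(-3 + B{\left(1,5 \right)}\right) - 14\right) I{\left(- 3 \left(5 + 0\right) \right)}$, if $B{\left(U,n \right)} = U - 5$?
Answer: $-4770$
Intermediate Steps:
$B{\left(U,n \right)} = -5 + U$ ($B{\left(U,n \right)} = U - 5 = -5 + U$)
$-45 + \left(\left(-3 + B{\left(1,5 \right)}\right) - 14\right) I{\left(- 3 \left(5 + 0\right) \right)} = -45 + \left(\left(-3 + \left(-5 + 1\right)\right) - 14\right) \left(- 3 \left(5 + 0\right)\right)^{2} = -45 + \left(\left(-3 - 4\right) - 14\right) \left(\left(-3\right) 5\right)^{2} = -45 + \left(-7 - 14\right) \left(-15\right)^{2} = -45 - 4725 = -4770$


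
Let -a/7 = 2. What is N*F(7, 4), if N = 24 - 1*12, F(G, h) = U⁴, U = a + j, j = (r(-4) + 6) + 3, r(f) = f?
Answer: 78732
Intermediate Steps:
a = -14 (a = -7*2 = -14)
j = 5 (j = (-4 + 6) + 3 = 2 + 3 = 5)
U = -9 (U = -14 + 5 = -9)
F(G, h) = 6561 (F(G, h) = (-9)⁴ = 6561)
N = 12 (N = 24 - 12 = 12)
N*F(7, 4) = 12*6561 = 78732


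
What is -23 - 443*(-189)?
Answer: 83704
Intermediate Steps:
-23 - 443*(-189) = -23 + 83727 = 83704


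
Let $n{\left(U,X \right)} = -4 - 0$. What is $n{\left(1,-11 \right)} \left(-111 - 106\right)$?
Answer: $868$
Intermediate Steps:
$n{\left(U,X \right)} = -4$ ($n{\left(U,X \right)} = -4 + 0 = -4$)
$n{\left(1,-11 \right)} \left(-111 - 106\right) = - 4 \left(-111 - 106\right) = \left(-4\right) \left(-217\right) = 868$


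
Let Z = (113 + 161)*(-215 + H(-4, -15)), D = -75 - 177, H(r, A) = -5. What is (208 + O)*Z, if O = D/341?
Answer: -387304480/31 ≈ -1.2494e+7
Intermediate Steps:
D = -252
Z = -60280 (Z = (113 + 161)*(-215 - 5) = 274*(-220) = -60280)
O = -252/341 ≈ -0.73900
(208 + O)*Z = (208 - 252/341)*(-60280) = (70676/341)*(-60280) = -387304480/31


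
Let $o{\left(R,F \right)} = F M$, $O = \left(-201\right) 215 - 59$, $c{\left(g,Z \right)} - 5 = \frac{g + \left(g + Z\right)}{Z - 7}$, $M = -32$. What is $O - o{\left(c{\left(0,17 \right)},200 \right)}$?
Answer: $-36874$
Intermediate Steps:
$c{\left(g,Z \right)} = 5 + \frac{Z + 2 g}{-7 + Z}$ ($c{\left(g,Z \right)} = 5 + \frac{g + \left(g + Z\right)}{Z - 7} = 5 + \frac{g + \left(Z + g\right)}{-7 + Z} = 5 + \frac{Z + 2 g}{-7 + Z}$)
$O = -43274$ ($O = -43215 - 59 = -43274$)
$o{\left(R,F \right)} = - 32 F$ ($o{\left(R,F \right)} = F \left(-32\right) = - 32 F$)
$O - o{\left(c{\left(0,17 \right)},200 \right)} = -43274 - \left(-32\right) 200 = -43274 - -6400 = -43274 + 6400 = -36874$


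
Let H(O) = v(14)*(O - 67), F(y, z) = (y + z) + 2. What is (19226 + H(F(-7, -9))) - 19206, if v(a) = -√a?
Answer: 20 + 81*√14 ≈ 323.07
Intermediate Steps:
F(y, z) = 2 + y + z
H(O) = -√14*(-67 + O) (H(O) = (-√14)*(O - 67) = (-√14)*(-67 + O) = -√14*(-67 + O))
(19226 + H(F(-7, -9))) - 19206 = (19226 + √14*(67 - (2 - 7 - 9))) - 19206 = (19226 + √14*(67 - 1*(-14))) - 19206 = (19226 + √14*(67 + 14)) - 19206 = (19226 + √14*81) - 19206 = (19226 + 81*√14) - 19206 = 20 + 81*√14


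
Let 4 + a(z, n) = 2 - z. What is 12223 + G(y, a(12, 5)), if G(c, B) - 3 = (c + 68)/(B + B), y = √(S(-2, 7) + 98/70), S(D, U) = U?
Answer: 85565/7 - √210/140 ≈ 12223.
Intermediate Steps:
a(z, n) = -2 - z (a(z, n) = -4 + (2 - z) = -2 - z)
y = √210/5 (y = √(7 + 98/70) = √(7 + 98*(1/70)) = √(7 + 7/5) = √(42/5) = √210/5 ≈ 2.8983)
G(c, B) = 3 + (68 + c)/(2*B) (G(c, B) = 3 + (c + 68)/(B + B) = 3 + (68 + c)/((2*B)) = 3 + (68 + c)*(1/(2*B)) = 3 + (68 + c)/(2*B))
12223 + G(y, a(12, 5)) = 12223 + (68 + √210/5 + 6*(-2 - 1*12))/(2*(-2 - 1*12)) = 12223 + (68 + √210/5 + 6*(-2 - 12))/(2*(-2 - 12)) = 12223 + (½)*(68 + √210/5 + 6*(-14))/(-14) = 12223 + (½)*(-1/14)*(68 + √210/5 - 84) = 12223 + (½)*(-1/14)*(-16 + √210/5) = 12223 + (4/7 - √210/140) = 85565/7 - √210/140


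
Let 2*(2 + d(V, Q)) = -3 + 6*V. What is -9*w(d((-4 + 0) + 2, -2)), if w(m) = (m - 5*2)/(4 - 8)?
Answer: -351/8 ≈ -43.875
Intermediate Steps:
d(V, Q) = -7/2 + 3*V (d(V, Q) = -2 + (-3 + 6*V)/2 = -2 + (-3/2 + 3*V) = -7/2 + 3*V)
w(m) = 5/2 - m/4 (w(m) = (m - 10)/(-4) = (-10 + m)*(-1/4) = 5/2 - m/4)
-9*w(d((-4 + 0) + 2, -2)) = -9*(5/2 - (-7/2 + 3*((-4 + 0) + 2))/4) = -9*(5/2 - (-7/2 + 3*(-4 + 2))/4) = -9*(5/2 - (-7/2 + 3*(-2))/4) = -9*(5/2 - (-7/2 - 6)/4) = -9*(5/2 - 1/4*(-19/2)) = -9*(5/2 + 19/8) = -9*39/8 = -351/8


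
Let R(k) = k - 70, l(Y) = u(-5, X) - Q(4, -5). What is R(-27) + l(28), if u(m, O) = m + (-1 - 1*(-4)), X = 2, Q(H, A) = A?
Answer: -94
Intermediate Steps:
u(m, O) = 3 + m (u(m, O) = m + (-1 + 4) = m + 3 = 3 + m)
l(Y) = 3 (l(Y) = (3 - 5) - 1*(-5) = -2 + 5 = 3)
R(k) = -70 + k
R(-27) + l(28) = (-70 - 27) + 3 = -97 + 3 = -94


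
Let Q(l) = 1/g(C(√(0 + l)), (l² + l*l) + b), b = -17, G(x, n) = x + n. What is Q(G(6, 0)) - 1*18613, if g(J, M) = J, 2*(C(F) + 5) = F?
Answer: -874821/47 - √6/47 ≈ -18613.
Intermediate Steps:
G(x, n) = n + x
C(F) = -5 + F/2
Q(l) = 1/(-5 + √l/2) (Q(l) = 1/(-5 + √(0 + l)/2) = 1/(-5 + √l/2))
Q(G(6, 0)) - 1*18613 = 2/(-10 + √(0 + 6)) - 1*18613 = 2/(-10 + √6) - 18613 = -18613 + 2/(-10 + √6)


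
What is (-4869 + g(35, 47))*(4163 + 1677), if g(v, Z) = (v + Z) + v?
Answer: -27751680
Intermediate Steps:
g(v, Z) = Z + 2*v (g(v, Z) = (Z + v) + v = Z + 2*v)
(-4869 + g(35, 47))*(4163 + 1677) = (-4869 + (47 + 2*35))*(4163 + 1677) = (-4869 + (47 + 70))*5840 = (-4869 + 117)*5840 = -4752*5840 = -27751680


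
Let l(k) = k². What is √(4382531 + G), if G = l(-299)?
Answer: 2*√1117983 ≈ 2114.7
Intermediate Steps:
G = 89401 (G = (-299)² = 89401)
√(4382531 + G) = √(4382531 + 89401) = √4471932 = 2*√1117983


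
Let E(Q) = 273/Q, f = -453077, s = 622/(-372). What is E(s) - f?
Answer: 140856169/311 ≈ 4.5291e+5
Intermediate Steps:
s = -311/186 (s = 622*(-1/372) = -311/186 ≈ -1.6720)
E(s) - f = 273/(-311/186) - 1*(-453077) = 273*(-186/311) + 453077 = -50778/311 + 453077 = 140856169/311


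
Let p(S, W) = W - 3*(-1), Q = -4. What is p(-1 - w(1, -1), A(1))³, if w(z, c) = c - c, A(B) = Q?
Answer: -1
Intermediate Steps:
A(B) = -4
w(z, c) = 0
p(S, W) = 3 + W (p(S, W) = W + 3 = 3 + W)
p(-1 - w(1, -1), A(1))³ = (3 - 4)³ = (-1)³ = -1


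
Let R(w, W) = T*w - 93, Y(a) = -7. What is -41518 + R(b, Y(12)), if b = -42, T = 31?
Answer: -42913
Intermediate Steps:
R(w, W) = -93 + 31*w (R(w, W) = 31*w - 93 = -93 + 31*w)
-41518 + R(b, Y(12)) = -41518 + (-93 + 31*(-42)) = -41518 + (-93 - 1302) = -41518 - 1395 = -42913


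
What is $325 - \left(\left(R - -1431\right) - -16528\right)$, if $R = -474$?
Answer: $-17160$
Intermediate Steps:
$325 - \left(\left(R - -1431\right) - -16528\right) = 325 - \left(\left(-474 - -1431\right) - -16528\right) = 325 - \left(\left(-474 + 1431\right) + 16528\right) = 325 - \left(957 + 16528\right) = 325 - 17485 = -17160$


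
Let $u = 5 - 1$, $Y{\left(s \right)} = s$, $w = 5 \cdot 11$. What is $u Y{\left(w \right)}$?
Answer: $220$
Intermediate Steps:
$w = 55$
$u = 4$
$u Y{\left(w \right)} = 4 \cdot 55 = 220$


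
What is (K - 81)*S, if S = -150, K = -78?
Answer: 23850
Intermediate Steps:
(K - 81)*S = (-78 - 81)*(-150) = -159*(-150) = 23850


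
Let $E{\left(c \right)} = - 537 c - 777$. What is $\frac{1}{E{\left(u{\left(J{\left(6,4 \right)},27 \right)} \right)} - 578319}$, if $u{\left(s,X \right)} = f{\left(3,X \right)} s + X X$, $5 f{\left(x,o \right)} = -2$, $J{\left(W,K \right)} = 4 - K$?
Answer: $- \frac{1}{970569} \approx -1.0303 \cdot 10^{-6}$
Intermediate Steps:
$f{\left(x,o \right)} = - \frac{2}{5}$ ($f{\left(x,o \right)} = \frac{1}{5} \left(-2\right) = - \frac{2}{5}$)
$u{\left(s,X \right)} = X^{2} - \frac{2 s}{5}$ ($u{\left(s,X \right)} = - \frac{2 s}{5} + X X = - \frac{2 s}{5} + X^{2} = X^{2} - \frac{2 s}{5}$)
$E{\left(c \right)} = -777 - 537 c$
$\frac{1}{E{\left(u{\left(J{\left(6,4 \right)},27 \right)} \right)} - 578319} = \frac{1}{\left(-777 - 537 \left(27^{2} - \frac{2 \left(4 - 4\right)}{5}\right)\right) - 578319} = \frac{1}{\left(-777 - 537 \left(729 - \frac{2 \left(4 - 4\right)}{5}\right)\right) - 578319} = \frac{1}{\left(-777 - 537 \left(729 - 0\right)\right) - 578319} = \frac{1}{\left(-777 - 537 \left(729 + 0\right)\right) - 578319} = \frac{1}{\left(-777 - 391473\right) - 578319} = \frac{1}{-392250 - 578319} = \frac{1}{-970569} = - \frac{1}{970569}$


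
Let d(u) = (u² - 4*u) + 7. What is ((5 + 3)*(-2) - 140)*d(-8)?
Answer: -16068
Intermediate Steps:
d(u) = 7 + u² - 4*u
((5 + 3)*(-2) - 140)*d(-8) = ((5 + 3)*(-2) - 140)*(7 + (-8)² - 4*(-8)) = (8*(-2) - 140)*(7 + 64 + 32) = (-16 - 140)*103 = -156*103 = -16068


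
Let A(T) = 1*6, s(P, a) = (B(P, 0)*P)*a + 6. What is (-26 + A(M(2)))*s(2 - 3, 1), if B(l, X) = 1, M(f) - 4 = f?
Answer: -100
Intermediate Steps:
M(f) = 4 + f
s(P, a) = 6 + P*a (s(P, a) = (1*P)*a + 6 = P*a + 6 = 6 + P*a)
A(T) = 6
(-26 + A(M(2)))*s(2 - 3, 1) = (-26 + 6)*(6 + (2 - 3)*1) = -20*(6 - 1*1) = -20*(6 - 1) = -20*5 = -100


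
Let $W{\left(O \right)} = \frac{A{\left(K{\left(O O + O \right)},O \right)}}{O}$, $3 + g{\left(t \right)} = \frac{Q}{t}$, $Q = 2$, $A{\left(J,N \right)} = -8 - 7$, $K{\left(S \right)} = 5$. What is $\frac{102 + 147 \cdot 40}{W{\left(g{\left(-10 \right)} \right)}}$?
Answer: $\frac{31904}{25} \approx 1276.2$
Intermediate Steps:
$A{\left(J,N \right)} = -15$
$g{\left(t \right)} = -3 + \frac{2}{t}$
$W{\left(O \right)} = - \frac{15}{O}$
$\frac{102 + 147 \cdot 40}{W{\left(g{\left(-10 \right)} \right)}} = \frac{102 + 147 \cdot 40}{\left(-15\right) \frac{1}{-3 + \frac{2}{-10}}} = \frac{102 + 5880}{\left(-15\right) \frac{1}{-3 + 2 \left(- \frac{1}{10}\right)}} = \frac{5982}{\left(-15\right) \frac{1}{-3 - \frac{1}{5}}} = \frac{5982}{\left(-15\right) \frac{1}{- \frac{16}{5}}} = \frac{5982}{\left(-15\right) \left(- \frac{5}{16}\right)} = \frac{5982}{\frac{75}{16}} = 5982 \cdot \frac{16}{75} = \frac{31904}{25}$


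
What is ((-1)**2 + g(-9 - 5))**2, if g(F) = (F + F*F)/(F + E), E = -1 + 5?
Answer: 7396/25 ≈ 295.84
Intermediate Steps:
E = 4
g(F) = (F + F**2)/(4 + F) (g(F) = (F + F*F)/(F + 4) = (F + F**2)/(4 + F))
((-1)**2 + g(-9 - 5))**2 = ((-1)**2 + (-9 - 5)*(1 + (-9 - 5))/(4 + (-9 - 5)))**2 = (1 - 14*(1 - 14)/(4 - 14))**2 = (1 - 14*(-13)/(-10))**2 = (1 - 14*(-1/10)*(-13))**2 = (1 - 91/5)**2 = (-86/5)**2 = 7396/25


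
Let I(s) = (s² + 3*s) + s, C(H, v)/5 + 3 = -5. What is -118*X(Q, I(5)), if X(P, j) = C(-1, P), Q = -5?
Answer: 4720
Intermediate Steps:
C(H, v) = -40 (C(H, v) = -15 + 5*(-5) = -15 - 25 = -40)
I(s) = s² + 4*s
X(P, j) = -40
-118*X(Q, I(5)) = -118*(-40) = 4720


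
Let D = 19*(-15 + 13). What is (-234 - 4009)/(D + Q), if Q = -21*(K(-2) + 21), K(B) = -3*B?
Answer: 4243/605 ≈ 7.0132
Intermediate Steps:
D = -38 (D = 19*(-2) = -38)
Q = -567 (Q = -21*(-3*(-2) + 21) = -21*(6 + 21) = -21*27 = -567)
(-234 - 4009)/(D + Q) = (-234 - 4009)/(-38 - 567) = -4243/(-605) = -4243*(-1/605) = 4243/605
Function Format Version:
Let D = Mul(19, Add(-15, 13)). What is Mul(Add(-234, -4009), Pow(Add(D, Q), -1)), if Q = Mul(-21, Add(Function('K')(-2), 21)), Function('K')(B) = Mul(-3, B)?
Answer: Rational(4243, 605) ≈ 7.0132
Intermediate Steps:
D = -38 (D = Mul(19, -2) = -38)
Q = -567 (Q = Mul(-21, Add(Mul(-3, -2), 21)) = Mul(-21, Add(6, 21)) = Mul(-21, 27) = -567)
Mul(Add(-234, -4009), Pow(Add(D, Q), -1)) = Mul(Add(-234, -4009), Pow(Add(-38, -567), -1)) = Mul(-4243, Pow(-605, -1)) = Mul(-4243, Rational(-1, 605)) = Rational(4243, 605)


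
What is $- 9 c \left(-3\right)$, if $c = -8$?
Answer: $-216$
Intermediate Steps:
$- 9 c \left(-3\right) = \left(-9\right) \left(-8\right) \left(-3\right) = 72 \left(-3\right) = -216$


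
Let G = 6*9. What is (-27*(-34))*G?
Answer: 49572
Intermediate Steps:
G = 54
(-27*(-34))*G = -27*(-34)*54 = 918*54 = 49572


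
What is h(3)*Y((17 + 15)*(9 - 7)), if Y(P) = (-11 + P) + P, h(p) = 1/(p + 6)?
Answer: 13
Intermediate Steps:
h(p) = 1/(6 + p)
Y(P) = -11 + 2*P
h(3)*Y((17 + 15)*(9 - 7)) = (-11 + 2*((17 + 15)*(9 - 7)))/(6 + 3) = (-11 + 2*(32*2))/9 = (-11 + 2*64)/9 = (-11 + 128)/9 = (⅑)*117 = 13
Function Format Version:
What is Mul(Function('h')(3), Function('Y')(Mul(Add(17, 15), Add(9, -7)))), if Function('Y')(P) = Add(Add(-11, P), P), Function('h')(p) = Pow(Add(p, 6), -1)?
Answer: 13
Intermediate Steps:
Function('h')(p) = Pow(Add(6, p), -1)
Function('Y')(P) = Add(-11, Mul(2, P))
Mul(Function('h')(3), Function('Y')(Mul(Add(17, 15), Add(9, -7)))) = Mul(Pow(Add(6, 3), -1), Add(-11, Mul(2, Mul(Add(17, 15), Add(9, -7))))) = Mul(Pow(9, -1), Add(-11, Mul(2, Mul(32, 2)))) = Mul(Rational(1, 9), Add(-11, Mul(2, 64))) = Mul(Rational(1, 9), Add(-11, 128)) = Mul(Rational(1, 9), 117) = 13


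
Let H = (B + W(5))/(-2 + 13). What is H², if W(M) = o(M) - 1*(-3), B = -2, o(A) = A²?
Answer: 676/121 ≈ 5.5868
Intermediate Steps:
W(M) = 3 + M² (W(M) = M² - 1*(-3) = M² + 3 = 3 + M²)
H = 26/11 (H = (-2 + (3 + 5²))/(-2 + 13) = (-2 + (3 + 25))/11 = (-2 + 28)*(1/11) = 26*(1/11) = 26/11 ≈ 2.3636)
H² = (26/11)² = 676/121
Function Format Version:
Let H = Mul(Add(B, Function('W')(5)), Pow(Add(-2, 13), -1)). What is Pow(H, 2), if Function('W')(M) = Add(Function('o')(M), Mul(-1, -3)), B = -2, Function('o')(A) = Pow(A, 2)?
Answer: Rational(676, 121) ≈ 5.5868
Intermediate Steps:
Function('W')(M) = Add(3, Pow(M, 2)) (Function('W')(M) = Add(Pow(M, 2), Mul(-1, -3)) = Add(Pow(M, 2), 3) = Add(3, Pow(M, 2)))
H = Rational(26, 11) (H = Mul(Add(-2, Add(3, Pow(5, 2))), Pow(Add(-2, 13), -1)) = Mul(Add(-2, Add(3, 25)), Pow(11, -1)) = Mul(Add(-2, 28), Rational(1, 11)) = Mul(26, Rational(1, 11)) = Rational(26, 11) ≈ 2.3636)
Pow(H, 2) = Pow(Rational(26, 11), 2) = Rational(676, 121)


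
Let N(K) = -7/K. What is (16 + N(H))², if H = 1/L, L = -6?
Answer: 3364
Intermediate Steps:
H = -⅙ (H = 1/(-6) = -⅙ ≈ -0.16667)
(16 + N(H))² = (16 - 7/(-⅙))² = (16 - 7*(-6))² = (16 + 42)² = 58² = 3364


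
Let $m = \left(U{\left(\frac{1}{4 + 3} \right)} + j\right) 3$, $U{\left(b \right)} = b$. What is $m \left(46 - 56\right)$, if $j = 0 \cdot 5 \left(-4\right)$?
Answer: $- \frac{30}{7} \approx -4.2857$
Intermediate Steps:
$j = 0$ ($j = 0 \left(-4\right) = 0$)
$m = \frac{3}{7}$ ($m = \left(\frac{1}{4 + 3} + 0\right) 3 = \left(\frac{1}{7} + 0\right) 3 = \frac{1}{7} \cdot 3 = \frac{3}{7} \approx 0.42857$)
$m \left(46 - 56\right) = \frac{3 \left(46 - 56\right)}{7} = \frac{3}{7} \left(-10\right) = - \frac{30}{7}$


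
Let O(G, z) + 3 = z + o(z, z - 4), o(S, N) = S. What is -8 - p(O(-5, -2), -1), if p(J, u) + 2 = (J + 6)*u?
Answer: -7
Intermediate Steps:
O(G, z) = -3 + 2*z (O(G, z) = -3 + (z + z) = -3 + 2*z)
p(J, u) = -2 + u*(6 + J) (p(J, u) = -2 + (J + 6)*u = -2 + (6 + J)*u = -2 + u*(6 + J))
-8 - p(O(-5, -2), -1) = -8 - (-2 + 6*(-1) + (-3 + 2*(-2))*(-1)) = -8 - (-2 - 6 + (-3 - 4)*(-1)) = -8 - (-2 - 6 - 7*(-1)) = -8 - (-2 - 6 + 7) = -8 - 1*(-1) = -8 + 1 = -7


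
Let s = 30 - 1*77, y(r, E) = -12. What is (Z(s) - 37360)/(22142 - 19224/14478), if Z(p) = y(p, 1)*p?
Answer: -44394374/26712721 ≈ -1.6619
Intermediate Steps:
s = -47 (s = 30 - 77 = -47)
Z(p) = -12*p
(Z(s) - 37360)/(22142 - 19224/14478) = (-12*(-47) - 37360)/(22142 - 19224/14478) = (564 - 37360)/(22142 - 19224*1/14478) = -36796/(22142 - 3204/2413) = -36796/53425442/2413 = -36796*2413/53425442 = -44394374/26712721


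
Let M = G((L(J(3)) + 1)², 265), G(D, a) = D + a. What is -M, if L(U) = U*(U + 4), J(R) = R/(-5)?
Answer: -166301/625 ≈ -266.08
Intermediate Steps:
J(R) = -R/5 (J(R) = R*(-⅕) = -R/5)
L(U) = U*(4 + U)
M = 166301/625 (M = ((-⅕*3)*(4 - ⅕*3) + 1)² + 265 = (-3*(4 - ⅗)/5 + 1)² + 265 = (-⅗*17/5 + 1)² + 265 = (-51/25 + 1)² + 265 = (-26/25)² + 265 = 676/625 + 265 = 166301/625 ≈ 266.08)
-M = -1*166301/625 = -166301/625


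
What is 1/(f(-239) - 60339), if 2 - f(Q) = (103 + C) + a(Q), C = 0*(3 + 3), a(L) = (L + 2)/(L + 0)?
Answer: -239/14445397 ≈ -1.6545e-5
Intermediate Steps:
a(L) = (2 + L)/L
C = 0 (C = 0*6 = 0)
f(Q) = -101 - (2 + Q)/Q (f(Q) = 2 - ((103 + 0) + (2 + Q)/Q) = 2 - (103 + (2 + Q)/Q) = 2 + (-103 - (2 + Q)/Q) = -101 - (2 + Q)/Q)
1/(f(-239) - 60339) = 1/((-102 - 2/(-239)) - 60339) = 1/((-102 - 2*(-1/239)) - 60339) = 1/((-102 + 2/239) - 60339) = 1/(-24376/239 - 60339) = 1/(-14445397/239) = -239/14445397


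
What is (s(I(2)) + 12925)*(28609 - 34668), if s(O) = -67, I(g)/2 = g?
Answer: -77906622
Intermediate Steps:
I(g) = 2*g
(s(I(2)) + 12925)*(28609 - 34668) = (-67 + 12925)*(28609 - 34668) = 12858*(-6059) = -77906622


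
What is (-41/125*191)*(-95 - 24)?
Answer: 931889/125 ≈ 7455.1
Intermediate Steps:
(-41/125*191)*(-95 - 24) = (-41*1/125*191)*(-119) = -41/125*191*(-119) = -7831/125*(-119) = 931889/125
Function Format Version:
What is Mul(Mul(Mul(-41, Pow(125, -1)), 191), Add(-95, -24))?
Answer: Rational(931889, 125) ≈ 7455.1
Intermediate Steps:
Mul(Mul(Mul(-41, Pow(125, -1)), 191), Add(-95, -24)) = Mul(Mul(Mul(-41, Rational(1, 125)), 191), -119) = Mul(Mul(Rational(-41, 125), 191), -119) = Mul(Rational(-7831, 125), -119) = Rational(931889, 125)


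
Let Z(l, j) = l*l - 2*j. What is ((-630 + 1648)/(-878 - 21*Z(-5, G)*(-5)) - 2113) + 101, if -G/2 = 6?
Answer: -8584186/4267 ≈ -2011.8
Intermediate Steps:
G = -12 (G = -2*6 = -12)
Z(l, j) = l² - 2*j
((-630 + 1648)/(-878 - 21*Z(-5, G)*(-5)) - 2113) + 101 = ((-630 + 1648)/(-878 - 21*((-5)² - 2*(-12))*(-5)) - 2113) + 101 = (1018/(-878 - 21*(25 + 24)*(-5)) - 2113) + 101 = (1018/(-878 - 21*49*(-5)) - 2113) + 101 = (1018/(-878 - 1029*(-5)) - 2113) + 101 = (1018/(-878 + 5145) - 2113) + 101 = (1018/4267 - 2113) + 101 = -9015153/4267 + 101 = -8584186/4267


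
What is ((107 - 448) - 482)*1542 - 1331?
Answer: -1270397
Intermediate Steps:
((107 - 448) - 482)*1542 - 1331 = (-341 - 482)*1542 - 1331 = -823*1542 - 1331 = -1269066 - 1331 = -1270397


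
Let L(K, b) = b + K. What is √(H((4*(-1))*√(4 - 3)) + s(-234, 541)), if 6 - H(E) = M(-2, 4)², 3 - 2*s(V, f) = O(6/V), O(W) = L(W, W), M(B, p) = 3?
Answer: I*√8970/78 ≈ 1.2142*I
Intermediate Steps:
L(K, b) = K + b
O(W) = 2*W (O(W) = W + W = 2*W)
s(V, f) = 3/2 - 6/V
H(E) = -3 (H(E) = 6 - 1*3² = 6 - 1*9 = 6 - 9 = -3)
√(H((4*(-1))*√(4 - 3)) + s(-234, 541)) = √(-3 + (3/2 - 6/(-234))) = √(-3 + (3/2 - 6*(-1/234))) = √(-3 + (3/2 + 1/39)) = √(-3 + 119/78) = √(-115/78) = I*√8970/78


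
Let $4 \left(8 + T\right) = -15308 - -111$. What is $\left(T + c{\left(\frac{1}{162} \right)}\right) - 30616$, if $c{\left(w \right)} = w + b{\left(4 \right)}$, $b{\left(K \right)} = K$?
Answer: $- \frac{11151835}{324} \approx -34419.0$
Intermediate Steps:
$T = - \frac{15229}{4}$ ($T = -8 + \frac{-15308 - -111}{4} = -8 + \frac{-15308 + 111}{4} = -8 + \frac{1}{4} \left(-15197\right) = -8 - \frac{15197}{4} = - \frac{15229}{4} \approx -3807.3$)
$c{\left(w \right)} = 4 + w$ ($c{\left(w \right)} = w + 4 = 4 + w$)
$\left(T + c{\left(\frac{1}{162} \right)}\right) - 30616 = \left(- \frac{15229}{4} + \left(4 + \frac{1}{162}\right)\right) - 30616 = \left(- \frac{15229}{4} + \frac{649}{162}\right) - 30616 = - \frac{1232251}{324} - 30616 = - \frac{11151835}{324}$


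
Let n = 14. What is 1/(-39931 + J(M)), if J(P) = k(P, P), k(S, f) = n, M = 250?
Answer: -1/39917 ≈ -2.5052e-5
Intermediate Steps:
k(S, f) = 14
J(P) = 14
1/(-39931 + J(M)) = 1/(-39931 + 14) = 1/(-39917) = -1/39917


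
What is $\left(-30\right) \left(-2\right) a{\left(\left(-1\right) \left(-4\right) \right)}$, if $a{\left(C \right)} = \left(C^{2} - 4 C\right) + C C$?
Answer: $960$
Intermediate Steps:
$a{\left(C \right)} = - 4 C + 2 C^{2}$ ($a{\left(C \right)} = \left(C^{2} - 4 C\right) + C^{2} = - 4 C + 2 C^{2}$)
$\left(-30\right) \left(-2\right) a{\left(\left(-1\right) \left(-4\right) \right)} = \left(-30\right) \left(-2\right) 2 \left(\left(-1\right) \left(-4\right)\right) \left(-2 - -4\right) = 60 \cdot 2 \cdot 4 \left(-2 + 4\right) = 60 \cdot 2 \cdot 4 \cdot 2 = 60 \cdot 16 = 960$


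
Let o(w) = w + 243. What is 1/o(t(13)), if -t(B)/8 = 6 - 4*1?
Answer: 1/227 ≈ 0.0044053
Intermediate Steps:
t(B) = -16 (t(B) = -8*(6 - 4*1) = -8*(6 - 4) = -8*2 = -16)
o(w) = 243 + w
1/o(t(13)) = 1/(243 - 16) = 1/227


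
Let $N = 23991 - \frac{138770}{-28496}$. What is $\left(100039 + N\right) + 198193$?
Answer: $\frac{4591102689}{14248} \approx 3.2223 \cdot 10^{5}$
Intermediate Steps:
$N = \frac{341893153}{14248}$ ($N = 23991 - 138770 \left(- \frac{1}{28496}\right) = 23991 - - \frac{69385}{14248} = 23991 + \frac{69385}{14248} = \frac{341893153}{14248} \approx 23996.0$)
$\left(100039 + N\right) + 198193 = \left(100039 + \frac{341893153}{14248}\right) + 198193 = \frac{1767248825}{14248} + 198193 = \frac{4591102689}{14248}$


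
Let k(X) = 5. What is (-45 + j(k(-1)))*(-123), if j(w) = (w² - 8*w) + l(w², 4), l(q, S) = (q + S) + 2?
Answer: 3567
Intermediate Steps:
l(q, S) = 2 + S + q (l(q, S) = (S + q) + 2 = 2 + S + q)
j(w) = 6 - 8*w + 2*w² (j(w) = (w² - 8*w) + (2 + 4 + w²) = (w² - 8*w) + (6 + w²) = 6 - 8*w + 2*w²)
(-45 + j(k(-1)))*(-123) = (-45 + (6 - 8*5 + 2*5²))*(-123) = (-45 + (6 - 40 + 2*25))*(-123) = (-45 + (6 - 40 + 50))*(-123) = (-45 + 16)*(-123) = -29*(-123) = 3567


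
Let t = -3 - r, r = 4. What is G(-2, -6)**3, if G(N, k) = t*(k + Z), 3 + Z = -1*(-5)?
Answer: 21952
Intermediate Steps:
t = -7 (t = -3 - 1*4 = -3 - 4 = -7)
Z = 2 (Z = -3 - 1*(-5) = -3 + 5 = 2)
G(N, k) = -14 - 7*k (G(N, k) = -7*(k + 2) = -7*(2 + k) = -14 - 7*k)
G(-2, -6)**3 = (-14 - 7*(-6))**3 = (-14 + 42)**3 = 28**3 = 21952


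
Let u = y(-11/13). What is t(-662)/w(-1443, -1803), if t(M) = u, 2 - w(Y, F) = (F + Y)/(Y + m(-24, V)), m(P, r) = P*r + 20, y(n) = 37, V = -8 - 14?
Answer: -33115/1456 ≈ -22.744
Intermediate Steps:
V = -22
m(P, r) = 20 + P*r
u = 37
w(Y, F) = 2 - (F + Y)/(548 + Y) (w(Y, F) = 2 - (F + Y)/(Y + (20 - 24*(-22))) = 2 - (F + Y)/(Y + (20 + 528)) = 2 - (F + Y)/(Y + 548) = 2 - (F + Y)/(548 + Y))
t(M) = 37
t(-662)/w(-1443, -1803) = 37/(((1096 - 1443 - 1*(-1803))/(548 - 1443))) = 37/(((1096 - 1443 + 1803)/(-895))) = 37/((-1/895*1456)) = 37/(-1456/895) = 37*(-895/1456) = -33115/1456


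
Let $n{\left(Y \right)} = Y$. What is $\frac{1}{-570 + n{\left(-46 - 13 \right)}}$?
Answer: $- \frac{1}{629} \approx -0.0015898$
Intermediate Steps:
$\frac{1}{-570 + n{\left(-46 - 13 \right)}} = \frac{1}{-570 - 59} = \frac{1}{-629} = - \frac{1}{629}$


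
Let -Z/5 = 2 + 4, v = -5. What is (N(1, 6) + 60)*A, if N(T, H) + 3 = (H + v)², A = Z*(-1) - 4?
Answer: 1508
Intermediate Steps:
Z = -30 (Z = -5*(2 + 4) = -5*6 = -30)
A = 26 (A = -30*(-1) - 4 = 30 - 4 = 26)
N(T, H) = -3 + (-5 + H)² (N(T, H) = -3 + (H - 5)² = -3 + (-5 + H)²)
(N(1, 6) + 60)*A = ((-3 + (-5 + 6)²) + 60)*26 = ((-3 + 1²) + 60)*26 = ((-3 + 1) + 60)*26 = (-2 + 60)*26 = 58*26 = 1508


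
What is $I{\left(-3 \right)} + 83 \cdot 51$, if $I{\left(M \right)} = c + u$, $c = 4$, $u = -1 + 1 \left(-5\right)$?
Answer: $4231$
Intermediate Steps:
$u = -6$ ($u = -1 - 5 = -6$)
$I{\left(M \right)} = -2$ ($I{\left(M \right)} = 4 - 6 = -2$)
$I{\left(-3 \right)} + 83 \cdot 51 = -2 + 83 \cdot 51 = -2 + 4233 = 4231$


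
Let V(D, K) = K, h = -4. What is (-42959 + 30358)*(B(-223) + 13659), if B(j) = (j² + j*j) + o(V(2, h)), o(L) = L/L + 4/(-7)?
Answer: -9977749022/7 ≈ -1.4254e+9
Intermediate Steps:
o(L) = 3/7 (o(L) = 1 + 4*(-⅐) = 1 - 4/7 = 3/7)
B(j) = 3/7 + 2*j² (B(j) = (j² + j*j) + 3/7 = (j² + j²) + 3/7 = 2*j² + 3/7 = 3/7 + 2*j²)
(-42959 + 30358)*(B(-223) + 13659) = (-42959 + 30358)*((3/7 + 2*(-223)²) + 13659) = -12601*((3/7 + 2*49729) + 13659) = -12601*((3/7 + 99458) + 13659) = -12601*(696209/7 + 13659) = -12601*791822/7 = -9977749022/7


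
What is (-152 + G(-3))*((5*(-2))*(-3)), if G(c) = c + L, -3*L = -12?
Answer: -4530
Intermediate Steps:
L = 4 (L = -⅓*(-12) = 4)
G(c) = 4 + c (G(c) = c + 4 = 4 + c)
(-152 + G(-3))*((5*(-2))*(-3)) = (-152 + (4 - 3))*((5*(-2))*(-3)) = (-152 + 1)*(-10*(-3)) = -151*30 = -4530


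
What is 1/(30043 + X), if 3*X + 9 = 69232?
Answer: 3/159352 ≈ 1.8826e-5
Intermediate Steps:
X = 69223/3 (X = -3 + (1/3)*69232 = -3 + 69232/3 = 69223/3 ≈ 23074.)
1/(30043 + X) = 1/(30043 + 69223/3) = 1/(159352/3) = 3/159352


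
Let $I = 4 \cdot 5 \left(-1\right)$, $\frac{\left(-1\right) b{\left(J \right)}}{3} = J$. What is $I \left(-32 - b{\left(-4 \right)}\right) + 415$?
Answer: $1295$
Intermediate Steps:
$b{\left(J \right)} = - 3 J$
$I = -20$ ($I = 20 \left(-1\right) = -20$)
$I \left(-32 - b{\left(-4 \right)}\right) + 415 = - 20 \left(-32 - \left(-3\right) \left(-4\right)\right) + 415 = - 20 \left(-32 - 12\right) + 415 = \left(-20\right) \left(-44\right) + 415 = 880 + 415 = 1295$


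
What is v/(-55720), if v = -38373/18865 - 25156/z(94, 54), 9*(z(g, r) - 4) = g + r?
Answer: 1069543023/48353258800 ≈ 0.022119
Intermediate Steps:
z(g, r) = 4 + g/9 + r/9 (z(g, r) = 4 + (g + r)/9 = 4 + (g/9 + r/9) = 4 + g/9 + r/9)
v = -1069543023/867790 (v = -38373/18865 - 25156/(4 + (⅑)*94 + (⅑)*54) = -38373*1/18865 - 25156/(4 + 94/9 + 6) = -38373/18865 - 25156/184/9 = -38373/18865 - 25156*9/184 = -38373/18865 - 56601/46 = -1069543023/867790 ≈ -1232.5)
v/(-55720) = -1069543023/867790/(-55720) = -1069543023/867790*(-1/55720) = 1069543023/48353258800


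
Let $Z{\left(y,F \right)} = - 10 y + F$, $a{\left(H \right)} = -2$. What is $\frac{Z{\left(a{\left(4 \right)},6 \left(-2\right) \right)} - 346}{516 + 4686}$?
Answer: $- \frac{169}{2601} \approx -0.064975$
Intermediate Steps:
$Z{\left(y,F \right)} = F - 10 y$
$\frac{Z{\left(a{\left(4 \right)},6 \left(-2\right) \right)} - 346}{516 + 4686} = \frac{\left(6 \left(-2\right) - -20\right) - 346}{516 + 4686} = \frac{\left(-12 + 20\right) - 346}{5202} = \left(8 - 346\right) \frac{1}{5202} = \left(-338\right) \frac{1}{5202} = - \frac{169}{2601}$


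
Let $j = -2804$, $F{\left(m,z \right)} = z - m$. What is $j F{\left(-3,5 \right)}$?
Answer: $-22432$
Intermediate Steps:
$j F{\left(-3,5 \right)} = - 2804 \left(5 - -3\right) = - 2804 \left(5 + 3\right) = \left(-2804\right) 8 = -22432$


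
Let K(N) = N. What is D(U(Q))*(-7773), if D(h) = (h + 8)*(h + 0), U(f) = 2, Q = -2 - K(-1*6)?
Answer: -155460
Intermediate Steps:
Q = 4 (Q = -2 - (-1)*6 = -2 - 1*(-6) = -2 + 6 = 4)
D(h) = h*(8 + h) (D(h) = (8 + h)*h = h*(8 + h))
D(U(Q))*(-7773) = (2*(8 + 2))*(-7773) = (2*10)*(-7773) = 20*(-7773) = -155460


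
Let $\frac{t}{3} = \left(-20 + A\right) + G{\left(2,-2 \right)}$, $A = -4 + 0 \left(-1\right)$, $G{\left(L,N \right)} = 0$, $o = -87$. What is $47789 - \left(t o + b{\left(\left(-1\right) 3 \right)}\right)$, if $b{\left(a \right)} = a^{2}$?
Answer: $41516$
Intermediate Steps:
$A = -4$ ($A = -4 + 0 = -4$)
$t = -72$ ($t = 3 \left(\left(-20 - 4\right) + 0\right) = 3 \left(-24 + 0\right) = 3 \left(-24\right) = -72$)
$47789 - \left(t o + b{\left(\left(-1\right) 3 \right)}\right) = 47789 - \left(\left(-72\right) \left(-87\right) + \left(\left(-1\right) 3\right)^{2}\right) = 47789 - \left(6264 + \left(-3\right)^{2}\right) = 47789 - \left(6264 + 9\right) = 47789 - 6273 = 41516$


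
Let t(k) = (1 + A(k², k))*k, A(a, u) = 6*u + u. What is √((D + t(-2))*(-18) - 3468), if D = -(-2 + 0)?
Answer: 2*I*√993 ≈ 63.024*I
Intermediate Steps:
D = 2 (D = -1*(-2) = 2)
A(a, u) = 7*u
t(k) = k*(1 + 7*k) (t(k) = (1 + 7*k)*k = k*(1 + 7*k))
√((D + t(-2))*(-18) - 3468) = √((2 - 2*(1 + 7*(-2)))*(-18) - 3468) = √((2 - 2*(1 - 14))*(-18) - 3468) = √((2 - 2*(-13))*(-18) - 3468) = √((2 + 26)*(-18) - 3468) = √(28*(-18) - 3468) = √(-504 - 3468) = √(-3972) = 2*I*√993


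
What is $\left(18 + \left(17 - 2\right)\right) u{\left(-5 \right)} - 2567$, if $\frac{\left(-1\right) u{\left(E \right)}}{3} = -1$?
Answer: $-2468$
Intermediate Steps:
$u{\left(E \right)} = 3$ ($u{\left(E \right)} = \left(-3\right) \left(-1\right) = 3$)
$\left(18 + \left(17 - 2\right)\right) u{\left(-5 \right)} - 2567 = \left(18 + \left(17 - 2\right)\right) 3 - 2567 = \left(18 + 15\right) 3 - 2567 = 33 \cdot 3 - 2567 = 99 - 2567 = -2468$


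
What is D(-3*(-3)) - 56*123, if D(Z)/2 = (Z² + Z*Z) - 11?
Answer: -6586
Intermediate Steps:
D(Z) = -22 + 4*Z² (D(Z) = 2*((Z² + Z*Z) - 11) = 2*((Z² + Z²) - 11) = 2*(2*Z² - 11) = 2*(-11 + 2*Z²) = -22 + 4*Z²)
D(-3*(-3)) - 56*123 = (-22 + 4*(-3*(-3))²) - 56*123 = (-22 + 4*9²) - 6888 = (-22 + 4*81) - 6888 = (-22 + 324) - 6888 = 302 - 6888 = -6586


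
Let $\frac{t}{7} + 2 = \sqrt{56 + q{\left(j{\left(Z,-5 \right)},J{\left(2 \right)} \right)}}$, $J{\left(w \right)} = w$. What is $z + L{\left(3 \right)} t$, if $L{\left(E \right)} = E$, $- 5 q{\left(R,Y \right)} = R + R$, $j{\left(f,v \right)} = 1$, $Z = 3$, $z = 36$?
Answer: $-6 + \frac{21 \sqrt{1390}}{5} \approx 150.59$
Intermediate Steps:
$q{\left(R,Y \right)} = - \frac{2 R}{5}$ ($q{\left(R,Y \right)} = - \frac{R + R}{5} = - \frac{2 R}{5}$)
$t = -14 + \frac{7 \sqrt{1390}}{5}$ ($t = -14 + 7 \sqrt{56 - \frac{2}{5}} = -14 + 7 \sqrt{\frac{278}{5}} = -14 + 7 \frac{\sqrt{1390}}{5} = -14 + \frac{7 \sqrt{1390}}{5} \approx 38.196$)
$z + L{\left(3 \right)} t = 36 + 3 \left(-14 + \frac{7 \sqrt{1390}}{5}\right) = 36 - \left(42 - \frac{21 \sqrt{1390}}{5}\right) = -6 + \frac{21 \sqrt{1390}}{5}$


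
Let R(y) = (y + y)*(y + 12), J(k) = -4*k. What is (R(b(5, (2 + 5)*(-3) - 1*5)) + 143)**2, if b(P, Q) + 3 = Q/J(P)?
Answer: 29149201/2500 ≈ 11660.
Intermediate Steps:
b(P, Q) = -3 - Q/(4*P) (b(P, Q) = -3 + Q/((-4*P)) = -3 + Q*(-1/(4*P)) = -3 - Q/(4*P))
R(y) = 2*y*(12 + y) (R(y) = (2*y)*(12 + y) = 2*y*(12 + y))
(R(b(5, (2 + 5)*(-3) - 1*5)) + 143)**2 = (2*(-3 - 1/4*((2 + 5)*(-3) - 1*5)/5)*(12 + (-3 - 1/4*((2 + 5)*(-3) - 1*5)/5)) + 143)**2 = (2*(-3 - 1/4*(7*(-3) - 5)*1/5)*(12 + (-3 - 1/4*(7*(-3) - 5)*1/5)) + 143)**2 = (2*(-3 - 1/4*(-21 - 5)*1/5)*(12 + (-3 - 1/4*(-21 - 5)*1/5)) + 143)**2 = (2*(-3 - 1/4*(-26)*1/5)*(12 + (-3 - 1/4*(-26)*1/5)) + 143)**2 = (2*(-3 + 13/10)*(12 + (-3 + 13/10)) + 143)**2 = (2*(-17/10)*(12 - 17/10) + 143)**2 = (2*(-17/10)*(103/10) + 143)**2 = (-1751/50 + 143)**2 = (5399/50)**2 = 29149201/2500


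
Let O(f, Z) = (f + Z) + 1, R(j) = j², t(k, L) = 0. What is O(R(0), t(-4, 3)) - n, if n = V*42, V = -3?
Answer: 127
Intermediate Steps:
n = -126 (n = -3*42 = -126)
O(f, Z) = 1 + Z + f (O(f, Z) = (Z + f) + 1 = 1 + Z + f)
O(R(0), t(-4, 3)) - n = (1 + 0 + 0²) - 1*(-126) = (1 + 0 + 0) + 126 = 1 + 126 = 127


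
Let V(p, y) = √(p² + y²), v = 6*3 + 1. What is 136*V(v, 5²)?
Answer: 136*√986 ≈ 4270.5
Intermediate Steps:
v = 19 (v = 18 + 1 = 19)
136*V(v, 5²) = 136*√(19² + (5²)²) = 136*√(361 + 25²) = 136*√(361 + 625) = 136*√986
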